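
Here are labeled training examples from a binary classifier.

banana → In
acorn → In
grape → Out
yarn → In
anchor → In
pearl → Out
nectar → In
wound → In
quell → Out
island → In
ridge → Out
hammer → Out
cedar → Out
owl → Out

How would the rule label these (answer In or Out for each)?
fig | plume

Out, Out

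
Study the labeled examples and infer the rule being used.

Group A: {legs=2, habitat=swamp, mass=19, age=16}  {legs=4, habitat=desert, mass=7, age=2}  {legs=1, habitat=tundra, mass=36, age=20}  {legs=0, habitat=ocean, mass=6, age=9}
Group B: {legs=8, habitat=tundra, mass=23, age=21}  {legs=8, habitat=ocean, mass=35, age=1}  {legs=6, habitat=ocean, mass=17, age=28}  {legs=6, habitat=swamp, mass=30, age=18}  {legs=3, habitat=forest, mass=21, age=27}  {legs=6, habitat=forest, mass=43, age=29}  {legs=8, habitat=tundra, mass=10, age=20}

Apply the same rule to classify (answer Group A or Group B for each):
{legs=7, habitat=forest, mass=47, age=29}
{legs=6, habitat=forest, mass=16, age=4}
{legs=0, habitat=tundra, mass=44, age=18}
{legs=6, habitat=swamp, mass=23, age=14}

The simplest hypothesis consistent with all the labels is: legs ≤ 4 AND age ≤ 20.
{legs=7, habitat=forest, mass=47, age=29}: Group B (legs = 7, age = 29). {legs=6, habitat=forest, mass=16, age=4}: Group B (legs = 6, age = 4). {legs=0, habitat=tundra, mass=44, age=18}: Group A (legs = 0, age = 18). {legs=6, habitat=swamp, mass=23, age=14}: Group B (legs = 6, age = 14).

Group B, Group B, Group A, Group B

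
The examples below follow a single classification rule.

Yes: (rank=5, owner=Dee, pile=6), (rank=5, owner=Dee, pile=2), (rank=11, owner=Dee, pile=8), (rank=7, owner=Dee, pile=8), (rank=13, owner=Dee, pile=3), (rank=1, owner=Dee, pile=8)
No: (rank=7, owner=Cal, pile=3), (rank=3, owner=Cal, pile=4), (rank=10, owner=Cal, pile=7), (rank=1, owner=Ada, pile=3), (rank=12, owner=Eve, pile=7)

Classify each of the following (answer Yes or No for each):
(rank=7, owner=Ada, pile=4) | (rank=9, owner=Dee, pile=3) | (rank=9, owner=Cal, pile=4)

No, Yes, No

The common property of the 'Yes' items is: owner is Dee. No 'No' item has it.
(rank=7, owner=Ada, pile=4): owner is Ada — lacks this property, so No.
(rank=9, owner=Dee, pile=3): owner is Dee — fits, so Yes.
(rank=9, owner=Cal, pile=4): owner is Cal — lacks this property, so No.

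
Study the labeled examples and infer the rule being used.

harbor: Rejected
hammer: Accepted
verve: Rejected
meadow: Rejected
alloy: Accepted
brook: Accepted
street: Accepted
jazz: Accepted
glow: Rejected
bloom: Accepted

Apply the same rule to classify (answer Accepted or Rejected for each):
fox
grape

Rejected, Rejected

Every 'Accepted' example satisfies: has a double letter. None of the 'Rejected' examples do.
Rejected: fox, since no doubled letter. Rejected: grape, since no doubled letter.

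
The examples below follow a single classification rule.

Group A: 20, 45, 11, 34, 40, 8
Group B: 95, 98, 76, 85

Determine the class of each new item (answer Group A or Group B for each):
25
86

The classifier is using: at most 45.

Group A, Group B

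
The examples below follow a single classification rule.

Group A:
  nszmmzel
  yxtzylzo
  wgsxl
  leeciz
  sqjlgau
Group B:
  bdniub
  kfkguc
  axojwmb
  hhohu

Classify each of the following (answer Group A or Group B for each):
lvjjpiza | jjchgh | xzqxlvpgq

Checking candidate rules against both groups, what survives is: contains 'l'.
Group A: lvjjpiza, since has 'l'.
Group B: jjchgh, since no 'l'.
Group A: xzqxlvpgq, since has 'l'.

Group A, Group B, Group A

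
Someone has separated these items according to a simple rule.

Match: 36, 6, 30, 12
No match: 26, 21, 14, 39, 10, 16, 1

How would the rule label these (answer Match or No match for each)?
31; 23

No match, No match

Checking candidate rules against both groups, what survives is: multiple of 6.
31 — 31 = 6·5 + 1, hence No match.
23 — 23 = 6·3 + 5, hence No match.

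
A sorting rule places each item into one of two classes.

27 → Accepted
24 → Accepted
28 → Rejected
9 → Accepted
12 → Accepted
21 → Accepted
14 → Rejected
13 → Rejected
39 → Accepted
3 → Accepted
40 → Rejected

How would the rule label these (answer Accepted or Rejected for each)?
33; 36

The pattern is that an item is 'Accepted' exactly when: multiple of 3.

Accepted, Accepted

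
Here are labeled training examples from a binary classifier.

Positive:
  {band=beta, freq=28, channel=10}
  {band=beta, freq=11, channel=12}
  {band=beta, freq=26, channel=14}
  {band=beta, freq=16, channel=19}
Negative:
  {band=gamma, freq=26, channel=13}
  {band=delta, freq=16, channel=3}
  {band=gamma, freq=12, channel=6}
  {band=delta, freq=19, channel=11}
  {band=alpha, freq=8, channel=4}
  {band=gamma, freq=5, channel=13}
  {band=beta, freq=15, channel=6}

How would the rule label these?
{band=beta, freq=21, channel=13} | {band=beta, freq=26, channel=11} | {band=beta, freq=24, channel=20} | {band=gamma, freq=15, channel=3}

Positive, Positive, Positive, Negative

'Positive' ⟺ band is beta AND channel ≥ 10.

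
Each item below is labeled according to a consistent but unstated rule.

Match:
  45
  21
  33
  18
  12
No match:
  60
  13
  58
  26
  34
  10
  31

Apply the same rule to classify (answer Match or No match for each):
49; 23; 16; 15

No match, No match, No match, Match

The common property of the 'Match' items is: multiple of 3 AND at most 45. No 'No match' item has it.
49: 49 = 3·16 + 1, 49 > 45, fails this test → No match.
23: 23 = 3·7 + 2, 23 ≤ 45, fails this test → No match.
16: 16 = 3·5 + 1, 16 ≤ 45, fails this test → No match.
15: 15 = 3·5, 15 ≤ 45, has this property → Match.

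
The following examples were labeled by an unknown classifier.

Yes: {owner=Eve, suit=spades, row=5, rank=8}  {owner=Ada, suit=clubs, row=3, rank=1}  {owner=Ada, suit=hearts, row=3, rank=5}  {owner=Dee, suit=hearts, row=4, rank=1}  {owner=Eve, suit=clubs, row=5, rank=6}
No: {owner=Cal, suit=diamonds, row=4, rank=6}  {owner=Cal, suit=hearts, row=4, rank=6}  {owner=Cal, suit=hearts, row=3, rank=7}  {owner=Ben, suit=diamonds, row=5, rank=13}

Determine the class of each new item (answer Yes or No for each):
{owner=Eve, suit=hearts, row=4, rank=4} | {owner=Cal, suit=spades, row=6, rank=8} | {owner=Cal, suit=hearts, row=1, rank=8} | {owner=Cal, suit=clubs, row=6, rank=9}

One predicate separates the groups cleanly: owner is Eve OR rank ≤ 5.
Yes: {owner=Eve, suit=hearts, row=4, rank=4}, since owner is Eve, rank = 4. No: {owner=Cal, suit=spades, row=6, rank=8}, since owner is Cal, rank = 8. No: {owner=Cal, suit=hearts, row=1, rank=8}, since owner is Cal, rank = 8. No: {owner=Cal, suit=clubs, row=6, rank=9}, since owner is Cal, rank = 9.

Yes, No, No, No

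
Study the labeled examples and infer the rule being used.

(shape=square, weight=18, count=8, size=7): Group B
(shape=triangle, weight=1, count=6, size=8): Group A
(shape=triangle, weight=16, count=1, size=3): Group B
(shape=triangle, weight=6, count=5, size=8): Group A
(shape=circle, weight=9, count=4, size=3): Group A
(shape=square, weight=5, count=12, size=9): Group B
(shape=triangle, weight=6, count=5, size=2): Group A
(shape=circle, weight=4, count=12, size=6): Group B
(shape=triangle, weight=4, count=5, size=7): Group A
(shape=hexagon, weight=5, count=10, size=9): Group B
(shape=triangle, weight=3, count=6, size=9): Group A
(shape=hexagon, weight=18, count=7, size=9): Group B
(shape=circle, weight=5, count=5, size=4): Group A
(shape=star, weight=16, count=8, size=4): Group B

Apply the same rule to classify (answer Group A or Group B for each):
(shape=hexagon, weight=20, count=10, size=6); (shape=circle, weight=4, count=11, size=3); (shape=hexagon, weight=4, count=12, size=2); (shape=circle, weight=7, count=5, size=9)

Group B, Group B, Group B, Group A

A rule that fits every label: count ≥ 4 AND count ≤ 6 — true of each 'Group A' example, false of each 'Group B' one.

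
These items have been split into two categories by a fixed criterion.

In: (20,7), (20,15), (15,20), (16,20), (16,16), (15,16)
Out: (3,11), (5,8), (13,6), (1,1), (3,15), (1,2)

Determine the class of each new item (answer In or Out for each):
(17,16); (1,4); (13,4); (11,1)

One predicate separates the groups cleanly: sum ≥ 27.
(17,16): 17+16 = 33 — has this property, so In. (1,4): 1+4 = 5 — lacks this property, so Out. (13,4): 13+4 = 17 — lacks this property, so Out. (11,1): 11+1 = 12 — lacks this property, so Out.

In, Out, Out, Out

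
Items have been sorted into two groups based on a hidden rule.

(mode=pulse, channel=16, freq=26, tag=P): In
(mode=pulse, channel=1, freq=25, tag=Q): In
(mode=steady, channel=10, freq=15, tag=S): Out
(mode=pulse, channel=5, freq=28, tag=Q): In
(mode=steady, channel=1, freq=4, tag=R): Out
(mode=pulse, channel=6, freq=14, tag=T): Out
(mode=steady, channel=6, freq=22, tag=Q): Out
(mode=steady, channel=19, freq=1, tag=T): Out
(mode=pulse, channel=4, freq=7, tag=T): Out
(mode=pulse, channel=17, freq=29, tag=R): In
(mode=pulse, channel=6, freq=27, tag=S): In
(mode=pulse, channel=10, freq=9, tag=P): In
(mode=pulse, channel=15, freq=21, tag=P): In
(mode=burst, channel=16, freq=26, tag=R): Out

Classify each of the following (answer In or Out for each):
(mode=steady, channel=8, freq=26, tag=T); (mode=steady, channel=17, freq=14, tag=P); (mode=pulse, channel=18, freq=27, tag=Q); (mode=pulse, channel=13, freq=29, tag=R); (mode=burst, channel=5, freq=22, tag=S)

The simplest hypothesis consistent with all the labels is: mode is pulse AND tag is not T.
(mode=steady, channel=8, freq=26, tag=T): Out (mode is steady, tag is T).
(mode=steady, channel=17, freq=14, tag=P): Out (mode is steady, tag is P).
(mode=pulse, channel=18, freq=27, tag=Q): In (mode is pulse, tag is Q).
(mode=pulse, channel=13, freq=29, tag=R): In (mode is pulse, tag is R).
(mode=burst, channel=5, freq=22, tag=S): Out (mode is burst, tag is S).

Out, Out, In, In, Out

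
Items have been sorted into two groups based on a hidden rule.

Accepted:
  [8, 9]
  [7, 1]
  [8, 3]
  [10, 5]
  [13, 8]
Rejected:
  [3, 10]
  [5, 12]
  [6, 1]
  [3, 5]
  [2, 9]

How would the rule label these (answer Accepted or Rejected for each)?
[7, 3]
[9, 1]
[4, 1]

Accepted, Accepted, Rejected

The classifier is using: first ≥ 7.
[7, 3]: Accepted (first 7). [9, 1]: Accepted (first 9). [4, 1]: Rejected (first 4).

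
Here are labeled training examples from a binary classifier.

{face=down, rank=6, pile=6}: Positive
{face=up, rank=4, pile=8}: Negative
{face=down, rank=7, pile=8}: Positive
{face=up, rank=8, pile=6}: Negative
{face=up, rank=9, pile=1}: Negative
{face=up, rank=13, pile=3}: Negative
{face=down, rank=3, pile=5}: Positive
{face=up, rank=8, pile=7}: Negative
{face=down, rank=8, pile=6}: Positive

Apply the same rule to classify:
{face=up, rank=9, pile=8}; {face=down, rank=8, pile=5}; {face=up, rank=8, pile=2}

Negative, Positive, Negative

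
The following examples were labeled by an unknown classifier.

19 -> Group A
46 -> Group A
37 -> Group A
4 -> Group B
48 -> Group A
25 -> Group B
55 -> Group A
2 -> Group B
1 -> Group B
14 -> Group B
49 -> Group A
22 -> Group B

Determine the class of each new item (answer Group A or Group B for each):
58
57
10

Rule: digit sum ≥ 8. This holds for each 'Group A' example and fails for each 'Group B' one.
58 → digit sum 5+8 = 13 → Group A.
57 → digit sum 5+7 = 12 → Group A.
10 → digit sum 1+0 = 1 → Group B.

Group A, Group A, Group B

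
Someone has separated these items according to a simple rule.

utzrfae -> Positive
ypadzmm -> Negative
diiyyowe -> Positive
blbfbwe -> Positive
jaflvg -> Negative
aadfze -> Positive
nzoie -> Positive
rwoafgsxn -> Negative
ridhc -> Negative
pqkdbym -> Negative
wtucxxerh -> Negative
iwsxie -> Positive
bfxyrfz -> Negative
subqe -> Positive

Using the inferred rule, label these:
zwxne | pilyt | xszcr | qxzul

One predicate separates the groups cleanly: ends with 'e'.
zwxne: ends with 'e' — meets the rule, so Positive. pilyt: ends with 't' — does not satisfy this, so Negative. xszcr: ends with 'r' — does not satisfy this, so Negative. qxzul: ends with 'l' — does not satisfy this, so Negative.

Positive, Negative, Negative, Negative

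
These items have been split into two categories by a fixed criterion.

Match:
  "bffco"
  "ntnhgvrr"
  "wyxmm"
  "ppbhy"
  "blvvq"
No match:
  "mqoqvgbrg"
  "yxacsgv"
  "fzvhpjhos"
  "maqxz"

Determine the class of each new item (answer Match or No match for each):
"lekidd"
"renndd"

Match, Match

Comparing the two groups points to one rule — has a double letter.
"lekidd" — 'dd' doubled, hence Match. "renndd" — 'nn' doubled, hence Match.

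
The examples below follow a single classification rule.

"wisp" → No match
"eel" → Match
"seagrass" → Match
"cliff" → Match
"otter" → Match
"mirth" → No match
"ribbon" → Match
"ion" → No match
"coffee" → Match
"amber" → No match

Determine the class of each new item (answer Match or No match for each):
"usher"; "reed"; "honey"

The classifier is using: has a double letter.

No match, Match, No match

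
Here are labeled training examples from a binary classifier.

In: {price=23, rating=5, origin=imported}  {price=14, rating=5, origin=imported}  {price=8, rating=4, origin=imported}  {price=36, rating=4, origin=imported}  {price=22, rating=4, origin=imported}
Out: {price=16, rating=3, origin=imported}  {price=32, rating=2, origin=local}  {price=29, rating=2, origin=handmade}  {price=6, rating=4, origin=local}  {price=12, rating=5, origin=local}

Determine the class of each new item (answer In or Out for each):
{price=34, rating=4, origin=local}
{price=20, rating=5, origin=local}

Out, Out

The distinguishing property — origin is imported AND rating ≥ 4 — holds for all the 'In' cases and none of the 'Out' cases.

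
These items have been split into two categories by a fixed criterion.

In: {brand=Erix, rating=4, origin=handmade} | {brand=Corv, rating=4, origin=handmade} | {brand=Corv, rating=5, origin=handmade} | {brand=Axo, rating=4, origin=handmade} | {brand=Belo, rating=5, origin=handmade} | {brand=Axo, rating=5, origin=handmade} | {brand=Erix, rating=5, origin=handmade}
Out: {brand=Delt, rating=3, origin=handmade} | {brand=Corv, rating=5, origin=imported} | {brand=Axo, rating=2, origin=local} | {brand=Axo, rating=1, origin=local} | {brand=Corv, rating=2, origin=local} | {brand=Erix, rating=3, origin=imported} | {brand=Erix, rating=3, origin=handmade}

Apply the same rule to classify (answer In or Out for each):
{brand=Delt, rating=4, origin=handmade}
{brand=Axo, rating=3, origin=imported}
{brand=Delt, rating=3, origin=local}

In, Out, Out

The pattern is that an item is 'In' exactly when: origin is handmade AND rating ≥ 4.
In: {brand=Delt, rating=4, origin=handmade}, since origin is handmade, rating = 4.
Out: {brand=Axo, rating=3, origin=imported}, since origin is imported, rating = 3.
Out: {brand=Delt, rating=3, origin=local}, since origin is local, rating = 3.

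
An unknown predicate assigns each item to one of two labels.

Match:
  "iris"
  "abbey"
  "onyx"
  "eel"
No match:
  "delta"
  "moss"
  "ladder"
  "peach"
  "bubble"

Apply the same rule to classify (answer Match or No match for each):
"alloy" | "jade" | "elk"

Match, No match, Match

Comparing the two groups points to one rule — starts with a vowel.
Match: "alloy", since starts with 'a'. No match: "jade", since starts with 'j'. Match: "elk", since starts with 'e'.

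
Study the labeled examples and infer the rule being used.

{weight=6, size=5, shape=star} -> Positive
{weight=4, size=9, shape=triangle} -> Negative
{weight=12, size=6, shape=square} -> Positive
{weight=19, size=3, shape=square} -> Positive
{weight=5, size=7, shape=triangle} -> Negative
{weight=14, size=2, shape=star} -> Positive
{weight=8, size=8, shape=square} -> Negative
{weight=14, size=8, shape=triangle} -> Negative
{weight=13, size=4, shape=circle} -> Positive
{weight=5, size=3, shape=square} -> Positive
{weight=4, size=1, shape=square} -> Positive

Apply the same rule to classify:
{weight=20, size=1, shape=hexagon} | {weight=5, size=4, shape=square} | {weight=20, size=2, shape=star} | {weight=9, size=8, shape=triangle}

The simplest hypothesis consistent with all the labels is: size ≤ 6.
{weight=20, size=1, shape=hexagon}: size = 1, passes → Positive.
{weight=5, size=4, shape=square}: size = 4, passes → Positive.
{weight=20, size=2, shape=star}: size = 2, passes → Positive.
{weight=9, size=8, shape=triangle}: size = 8, fails this test → Negative.

Positive, Positive, Positive, Negative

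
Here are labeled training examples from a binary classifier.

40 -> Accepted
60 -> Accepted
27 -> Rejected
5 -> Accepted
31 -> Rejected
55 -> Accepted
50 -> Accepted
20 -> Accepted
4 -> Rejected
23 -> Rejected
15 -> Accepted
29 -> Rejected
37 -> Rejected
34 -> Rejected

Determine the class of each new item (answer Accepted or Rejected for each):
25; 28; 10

The simplest hypothesis consistent with all the labels is: multiple of 5.

Accepted, Rejected, Accepted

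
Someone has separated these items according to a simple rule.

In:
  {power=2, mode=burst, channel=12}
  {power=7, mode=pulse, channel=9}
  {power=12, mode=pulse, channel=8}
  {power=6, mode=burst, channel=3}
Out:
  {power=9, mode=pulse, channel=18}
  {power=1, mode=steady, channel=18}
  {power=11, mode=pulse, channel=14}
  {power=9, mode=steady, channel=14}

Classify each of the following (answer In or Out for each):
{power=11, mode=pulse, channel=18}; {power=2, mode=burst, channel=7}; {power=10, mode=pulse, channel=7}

Rule: channel ≤ 12. This holds for each 'In' example and fails for each 'Out' one.
{power=11, mode=pulse, channel=18} — channel = 18, hence Out. {power=2, mode=burst, channel=7} — channel = 7, hence In. {power=10, mode=pulse, channel=7} — channel = 7, hence In.

Out, In, In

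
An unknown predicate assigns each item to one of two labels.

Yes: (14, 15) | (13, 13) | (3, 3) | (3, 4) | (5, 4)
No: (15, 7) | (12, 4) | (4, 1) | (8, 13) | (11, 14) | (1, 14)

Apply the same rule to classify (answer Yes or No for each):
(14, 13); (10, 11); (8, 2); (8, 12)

Yes, Yes, No, No

Every 'Yes' example satisfies: |first − second| ≤ 1. None of the 'No' examples do.
(14, 13) — |14−13| = 1, hence Yes. (10, 11) — |10−11| = 1, hence Yes. (8, 2) — |8−2| = 6, hence No. (8, 12) — |8−12| = 4, hence No.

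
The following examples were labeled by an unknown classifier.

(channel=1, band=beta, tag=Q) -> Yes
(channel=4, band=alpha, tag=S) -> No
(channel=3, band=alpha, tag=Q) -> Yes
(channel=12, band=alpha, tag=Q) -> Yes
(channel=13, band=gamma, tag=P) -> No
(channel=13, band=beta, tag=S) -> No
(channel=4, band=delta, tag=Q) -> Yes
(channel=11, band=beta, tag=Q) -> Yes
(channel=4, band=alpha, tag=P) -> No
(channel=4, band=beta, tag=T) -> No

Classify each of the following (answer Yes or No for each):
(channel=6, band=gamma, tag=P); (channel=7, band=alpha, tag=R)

Checking candidate rules against both groups, what survives is: tag is Q.
(channel=6, band=gamma, tag=P) — tag is P, hence No.
(channel=7, band=alpha, tag=R) — tag is R, hence No.

No, No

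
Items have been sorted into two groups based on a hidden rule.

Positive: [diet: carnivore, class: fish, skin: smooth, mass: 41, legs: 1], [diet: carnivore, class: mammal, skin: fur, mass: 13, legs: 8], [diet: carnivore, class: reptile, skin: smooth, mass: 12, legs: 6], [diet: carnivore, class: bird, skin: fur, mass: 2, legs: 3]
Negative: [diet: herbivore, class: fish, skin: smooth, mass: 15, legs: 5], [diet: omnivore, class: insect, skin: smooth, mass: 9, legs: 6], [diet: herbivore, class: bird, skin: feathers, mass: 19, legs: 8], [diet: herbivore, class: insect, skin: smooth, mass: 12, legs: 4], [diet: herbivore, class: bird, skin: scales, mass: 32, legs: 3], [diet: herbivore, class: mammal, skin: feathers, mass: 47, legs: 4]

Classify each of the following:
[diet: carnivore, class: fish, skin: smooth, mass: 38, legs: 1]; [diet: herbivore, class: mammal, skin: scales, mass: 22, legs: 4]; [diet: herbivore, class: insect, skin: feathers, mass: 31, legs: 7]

Checking candidate rules against both groups, what survives is: diet is carnivore.
[diet: carnivore, class: fish, skin: smooth, mass: 38, legs: 1] → diet is carnivore → Positive. [diet: herbivore, class: mammal, skin: scales, mass: 22, legs: 4] → diet is herbivore → Negative. [diet: herbivore, class: insect, skin: feathers, mass: 31, legs: 7] → diet is herbivore → Negative.

Positive, Negative, Negative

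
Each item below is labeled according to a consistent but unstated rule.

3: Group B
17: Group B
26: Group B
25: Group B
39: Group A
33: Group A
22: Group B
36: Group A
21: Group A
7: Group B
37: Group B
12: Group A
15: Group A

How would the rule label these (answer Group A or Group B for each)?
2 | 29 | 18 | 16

Group B, Group B, Group A, Group B

A rule that fits every label: multiple of 3 AND at least 7 — true of each 'Group A' example, false of each 'Group B' one.
2: 2 = 3·0 + 2, 2 < 7 — does not pass, so Group B. 29: 29 = 3·9 + 2, 29 ≥ 7 — does not pass, so Group B. 18: 18 = 3·6, 18 ≥ 7 — passes, so Group A. 16: 16 = 3·5 + 1, 16 ≥ 7 — does not pass, so Group B.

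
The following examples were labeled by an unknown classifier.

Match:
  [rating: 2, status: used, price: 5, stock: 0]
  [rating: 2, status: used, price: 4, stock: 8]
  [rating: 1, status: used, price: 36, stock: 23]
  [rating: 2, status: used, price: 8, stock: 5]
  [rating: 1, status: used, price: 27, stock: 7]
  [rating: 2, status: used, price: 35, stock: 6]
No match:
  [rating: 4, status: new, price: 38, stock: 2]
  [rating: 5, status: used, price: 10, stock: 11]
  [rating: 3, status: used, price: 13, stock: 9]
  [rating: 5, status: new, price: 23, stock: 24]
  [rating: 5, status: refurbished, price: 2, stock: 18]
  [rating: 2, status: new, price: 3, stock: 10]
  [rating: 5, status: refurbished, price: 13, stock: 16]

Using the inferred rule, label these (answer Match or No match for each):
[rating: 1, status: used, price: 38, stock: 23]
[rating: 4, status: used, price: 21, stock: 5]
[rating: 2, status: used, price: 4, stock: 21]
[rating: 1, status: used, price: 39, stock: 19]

'Match' ⟺ status is used AND rating ≤ 2.

Match, No match, Match, Match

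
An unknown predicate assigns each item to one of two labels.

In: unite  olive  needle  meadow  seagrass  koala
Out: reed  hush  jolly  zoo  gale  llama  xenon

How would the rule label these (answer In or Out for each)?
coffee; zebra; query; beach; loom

In, Out, Out, Out, Out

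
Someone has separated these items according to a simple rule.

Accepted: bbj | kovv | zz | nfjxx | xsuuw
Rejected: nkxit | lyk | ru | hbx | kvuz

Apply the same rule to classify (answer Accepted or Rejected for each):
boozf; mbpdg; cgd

Accepted, Rejected, Rejected

Every 'Accepted' example satisfies: has a double letter. None of the 'Rejected' examples do.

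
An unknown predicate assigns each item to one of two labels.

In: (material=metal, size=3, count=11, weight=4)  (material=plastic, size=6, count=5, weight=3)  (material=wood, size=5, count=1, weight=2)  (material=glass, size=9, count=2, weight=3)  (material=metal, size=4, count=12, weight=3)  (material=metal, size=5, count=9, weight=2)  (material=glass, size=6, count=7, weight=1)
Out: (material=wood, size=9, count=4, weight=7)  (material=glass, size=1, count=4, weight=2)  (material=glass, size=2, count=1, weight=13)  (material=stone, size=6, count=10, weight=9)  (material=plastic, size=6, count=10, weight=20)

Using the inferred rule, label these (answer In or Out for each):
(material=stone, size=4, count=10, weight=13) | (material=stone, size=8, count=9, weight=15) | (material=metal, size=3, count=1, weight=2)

Out, Out, In

Every 'In' example satisfies: size ≥ 2 AND weight ≤ 4. None of the 'Out' examples do.
(material=stone, size=4, count=10, weight=13): size = 4, weight = 13 — lacks this property, so Out. (material=stone, size=8, count=9, weight=15): size = 8, weight = 15 — lacks this property, so Out. (material=metal, size=3, count=1, weight=2): size = 3, weight = 2 — qualifies, so In.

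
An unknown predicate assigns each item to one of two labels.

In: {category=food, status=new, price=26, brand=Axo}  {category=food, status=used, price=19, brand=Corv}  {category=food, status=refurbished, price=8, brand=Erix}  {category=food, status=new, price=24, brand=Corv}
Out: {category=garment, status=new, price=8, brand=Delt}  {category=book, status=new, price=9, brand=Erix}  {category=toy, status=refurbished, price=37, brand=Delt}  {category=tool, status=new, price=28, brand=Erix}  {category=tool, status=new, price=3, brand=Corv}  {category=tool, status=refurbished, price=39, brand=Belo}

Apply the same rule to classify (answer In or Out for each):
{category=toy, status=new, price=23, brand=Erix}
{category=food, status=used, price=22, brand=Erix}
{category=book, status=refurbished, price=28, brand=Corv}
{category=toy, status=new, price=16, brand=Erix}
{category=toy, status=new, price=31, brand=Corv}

Out, In, Out, Out, Out

Comparing the two groups points to one rule — category is food.
Out: {category=toy, status=new, price=23, brand=Erix}, since category is toy.
In: {category=food, status=used, price=22, brand=Erix}, since category is food.
Out: {category=book, status=refurbished, price=28, brand=Corv}, since category is book.
Out: {category=toy, status=new, price=16, brand=Erix}, since category is toy.
Out: {category=toy, status=new, price=31, brand=Corv}, since category is toy.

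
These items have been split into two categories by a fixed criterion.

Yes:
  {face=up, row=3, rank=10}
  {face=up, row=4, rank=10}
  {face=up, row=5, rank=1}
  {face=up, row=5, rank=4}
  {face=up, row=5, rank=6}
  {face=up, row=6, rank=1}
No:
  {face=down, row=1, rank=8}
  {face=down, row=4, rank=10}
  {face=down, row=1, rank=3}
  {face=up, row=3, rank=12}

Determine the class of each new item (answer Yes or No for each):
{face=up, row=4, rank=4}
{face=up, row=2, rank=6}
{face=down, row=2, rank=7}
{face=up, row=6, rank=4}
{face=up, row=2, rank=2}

Yes, Yes, No, Yes, Yes

One predicate separates the groups cleanly: face is up AND rank ≤ 10.
{face=up, row=4, rank=4} → face is up, rank = 4 → Yes. {face=up, row=2, rank=6} → face is up, rank = 6 → Yes. {face=down, row=2, rank=7} → face is down, rank = 7 → No. {face=up, row=6, rank=4} → face is up, rank = 4 → Yes. {face=up, row=2, rank=2} → face is up, rank = 2 → Yes.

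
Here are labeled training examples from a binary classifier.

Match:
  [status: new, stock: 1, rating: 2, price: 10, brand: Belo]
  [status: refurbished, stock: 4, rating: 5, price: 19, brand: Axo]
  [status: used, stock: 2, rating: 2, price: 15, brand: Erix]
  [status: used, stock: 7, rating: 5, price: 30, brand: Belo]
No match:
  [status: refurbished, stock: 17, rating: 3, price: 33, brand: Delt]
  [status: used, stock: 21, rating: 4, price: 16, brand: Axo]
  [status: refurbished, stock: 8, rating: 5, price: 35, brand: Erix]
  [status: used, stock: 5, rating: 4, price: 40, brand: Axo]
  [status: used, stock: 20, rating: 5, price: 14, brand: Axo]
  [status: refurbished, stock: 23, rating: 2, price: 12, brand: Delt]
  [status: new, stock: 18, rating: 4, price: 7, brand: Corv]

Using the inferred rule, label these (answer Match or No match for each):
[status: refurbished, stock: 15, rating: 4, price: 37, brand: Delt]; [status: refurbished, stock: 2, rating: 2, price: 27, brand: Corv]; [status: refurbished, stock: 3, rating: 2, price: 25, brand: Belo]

The common property of the 'Match' items is: stock ≤ 7 AND price ≤ 30. No 'No match' item has it.
[status: refurbished, stock: 15, rating: 4, price: 37, brand: Delt]: stock = 15, price = 37, does not satisfy this → No match.
[status: refurbished, stock: 2, rating: 2, price: 27, brand: Corv]: stock = 2, price = 27, matches → Match.
[status: refurbished, stock: 3, rating: 2, price: 25, brand: Belo]: stock = 3, price = 25, matches → Match.

No match, Match, Match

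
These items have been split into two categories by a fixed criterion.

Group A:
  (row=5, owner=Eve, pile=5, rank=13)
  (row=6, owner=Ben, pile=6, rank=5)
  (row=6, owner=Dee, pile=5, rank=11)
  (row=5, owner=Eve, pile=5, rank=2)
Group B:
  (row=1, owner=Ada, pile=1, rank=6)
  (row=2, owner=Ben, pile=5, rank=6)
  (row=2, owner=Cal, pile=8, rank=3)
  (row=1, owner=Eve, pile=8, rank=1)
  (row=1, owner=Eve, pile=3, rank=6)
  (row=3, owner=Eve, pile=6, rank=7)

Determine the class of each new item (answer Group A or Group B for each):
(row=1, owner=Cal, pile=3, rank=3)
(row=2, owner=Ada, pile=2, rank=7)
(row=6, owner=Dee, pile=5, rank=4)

Group B, Group B, Group A

The distinguishing property — row ≥ 5 — holds for all the 'Group A' cases and none of the 'Group B' cases.
(row=1, owner=Cal, pile=3, rank=3): row = 1, does not satisfy this → Group B.
(row=2, owner=Ada, pile=2, rank=7): row = 2, does not satisfy this → Group B.
(row=6, owner=Dee, pile=5, rank=4): row = 6, checks out → Group A.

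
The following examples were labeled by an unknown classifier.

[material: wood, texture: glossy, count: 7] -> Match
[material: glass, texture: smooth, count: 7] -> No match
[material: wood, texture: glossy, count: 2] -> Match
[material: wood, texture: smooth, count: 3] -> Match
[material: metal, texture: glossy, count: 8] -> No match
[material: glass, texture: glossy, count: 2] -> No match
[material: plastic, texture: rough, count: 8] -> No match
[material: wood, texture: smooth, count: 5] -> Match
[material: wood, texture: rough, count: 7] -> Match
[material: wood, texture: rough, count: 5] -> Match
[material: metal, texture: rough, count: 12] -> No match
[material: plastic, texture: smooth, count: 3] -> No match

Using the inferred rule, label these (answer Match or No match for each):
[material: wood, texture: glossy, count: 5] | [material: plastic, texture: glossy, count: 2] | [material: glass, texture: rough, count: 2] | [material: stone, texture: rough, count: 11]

The pattern is that an item is 'Match' exactly when: material is wood.
[material: wood, texture: glossy, count: 5]: material is wood — fits, so Match. [material: plastic, texture: glossy, count: 2]: material is plastic — doesn't match, so No match. [material: glass, texture: rough, count: 2]: material is glass — doesn't match, so No match. [material: stone, texture: rough, count: 11]: material is stone — doesn't match, so No match.

Match, No match, No match, No match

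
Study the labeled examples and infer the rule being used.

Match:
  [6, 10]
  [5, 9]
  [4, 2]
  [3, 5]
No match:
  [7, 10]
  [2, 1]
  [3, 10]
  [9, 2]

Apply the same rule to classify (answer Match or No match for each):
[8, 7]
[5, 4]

No match, No match

'Match' ⟺ sum is even.
[8, 7]: 8+7 = 15 — fails the rule, so No match.
[5, 4]: 5+4 = 9 — fails the rule, so No match.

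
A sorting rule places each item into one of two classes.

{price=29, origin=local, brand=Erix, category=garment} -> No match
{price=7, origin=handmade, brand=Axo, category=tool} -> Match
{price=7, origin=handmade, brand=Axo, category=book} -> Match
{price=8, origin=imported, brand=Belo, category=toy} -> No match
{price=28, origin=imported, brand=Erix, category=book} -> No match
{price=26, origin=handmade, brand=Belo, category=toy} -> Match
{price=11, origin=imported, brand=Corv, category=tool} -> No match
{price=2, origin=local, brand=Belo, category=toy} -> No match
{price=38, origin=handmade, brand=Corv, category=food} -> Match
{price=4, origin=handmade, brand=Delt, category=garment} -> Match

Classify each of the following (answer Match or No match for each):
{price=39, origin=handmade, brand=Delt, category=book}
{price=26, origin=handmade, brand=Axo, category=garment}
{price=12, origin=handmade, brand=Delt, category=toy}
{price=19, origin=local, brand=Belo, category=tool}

Match, Match, Match, No match

The rule appears to be: origin is handmade.
Match: {price=39, origin=handmade, brand=Delt, category=book}, since origin is handmade. Match: {price=26, origin=handmade, brand=Axo, category=garment}, since origin is handmade. Match: {price=12, origin=handmade, brand=Delt, category=toy}, since origin is handmade. No match: {price=19, origin=local, brand=Belo, category=tool}, since origin is local.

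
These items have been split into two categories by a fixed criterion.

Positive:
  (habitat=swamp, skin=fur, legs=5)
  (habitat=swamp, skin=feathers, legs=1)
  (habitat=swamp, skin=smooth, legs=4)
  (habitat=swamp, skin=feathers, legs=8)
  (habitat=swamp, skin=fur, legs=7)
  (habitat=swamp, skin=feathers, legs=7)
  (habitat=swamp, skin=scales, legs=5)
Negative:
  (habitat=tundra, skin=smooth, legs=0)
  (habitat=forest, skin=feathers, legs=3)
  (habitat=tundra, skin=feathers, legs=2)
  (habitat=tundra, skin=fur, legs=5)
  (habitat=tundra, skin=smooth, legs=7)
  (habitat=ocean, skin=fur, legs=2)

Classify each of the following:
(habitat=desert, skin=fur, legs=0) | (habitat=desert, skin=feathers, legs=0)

All 'Positive' examples share one property — habitat is swamp — and every 'Negative' example lacks it.
(habitat=desert, skin=fur, legs=0): habitat is desert — doesn't match, so Negative. (habitat=desert, skin=feathers, legs=0): habitat is desert — doesn't match, so Negative.

Negative, Negative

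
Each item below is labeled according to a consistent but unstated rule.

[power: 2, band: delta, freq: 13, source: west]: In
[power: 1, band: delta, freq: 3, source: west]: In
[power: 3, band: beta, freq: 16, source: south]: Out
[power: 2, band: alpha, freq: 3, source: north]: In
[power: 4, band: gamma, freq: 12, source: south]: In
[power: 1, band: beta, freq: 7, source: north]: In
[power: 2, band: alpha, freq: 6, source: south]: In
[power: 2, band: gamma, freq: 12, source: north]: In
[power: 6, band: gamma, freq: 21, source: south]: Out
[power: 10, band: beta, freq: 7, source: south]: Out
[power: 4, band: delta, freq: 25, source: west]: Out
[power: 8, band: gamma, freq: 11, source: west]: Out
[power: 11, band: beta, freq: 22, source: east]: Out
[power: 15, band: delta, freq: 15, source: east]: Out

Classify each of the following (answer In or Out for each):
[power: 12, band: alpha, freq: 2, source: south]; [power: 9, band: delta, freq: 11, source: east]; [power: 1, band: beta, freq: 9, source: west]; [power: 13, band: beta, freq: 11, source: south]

Out, Out, In, Out

The common property of the 'In' items is: freq ≤ 13 AND power ≤ 4. No 'Out' item has it.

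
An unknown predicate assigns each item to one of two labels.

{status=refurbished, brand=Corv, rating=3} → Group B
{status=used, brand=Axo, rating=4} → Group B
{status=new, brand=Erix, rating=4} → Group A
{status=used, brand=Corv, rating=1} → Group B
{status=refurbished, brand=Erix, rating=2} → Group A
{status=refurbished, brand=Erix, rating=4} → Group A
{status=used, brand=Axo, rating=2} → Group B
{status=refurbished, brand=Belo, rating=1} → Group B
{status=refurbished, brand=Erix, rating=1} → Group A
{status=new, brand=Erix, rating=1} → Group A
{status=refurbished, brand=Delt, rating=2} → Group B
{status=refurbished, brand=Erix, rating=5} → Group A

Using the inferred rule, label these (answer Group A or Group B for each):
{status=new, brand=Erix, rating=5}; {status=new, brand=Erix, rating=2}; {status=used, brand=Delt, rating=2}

Group A, Group A, Group B

The rule appears to be: brand is Erix.
{status=new, brand=Erix, rating=5} → brand is Erix → Group A. {status=new, brand=Erix, rating=2} → brand is Erix → Group A. {status=used, brand=Delt, rating=2} → brand is Delt → Group B.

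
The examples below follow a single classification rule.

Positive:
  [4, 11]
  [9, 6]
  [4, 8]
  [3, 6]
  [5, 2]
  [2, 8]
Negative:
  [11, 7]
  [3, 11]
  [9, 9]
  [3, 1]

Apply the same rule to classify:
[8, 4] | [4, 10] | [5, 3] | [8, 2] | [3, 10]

The simplest hypothesis consistent with all the labels is: product is even.
[8, 4]: 8·4 = 32, fits → Positive. [4, 10]: 4·10 = 40, fits → Positive. [5, 3]: 5·3 = 15, lacks this property → Negative. [8, 2]: 8·2 = 16, fits → Positive. [3, 10]: 3·10 = 30, fits → Positive.

Positive, Positive, Negative, Positive, Positive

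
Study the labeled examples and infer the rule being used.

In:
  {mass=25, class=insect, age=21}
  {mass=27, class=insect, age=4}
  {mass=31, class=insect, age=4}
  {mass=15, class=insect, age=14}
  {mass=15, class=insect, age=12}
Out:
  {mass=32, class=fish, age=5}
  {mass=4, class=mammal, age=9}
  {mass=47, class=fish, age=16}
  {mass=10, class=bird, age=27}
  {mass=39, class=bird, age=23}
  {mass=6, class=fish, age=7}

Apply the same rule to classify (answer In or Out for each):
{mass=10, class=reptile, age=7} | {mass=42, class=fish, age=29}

The common property of the 'In' items is: class is insect. No 'Out' item has it.
{mass=10, class=reptile, age=7} → class is reptile → Out.
{mass=42, class=fish, age=29} → class is fish → Out.

Out, Out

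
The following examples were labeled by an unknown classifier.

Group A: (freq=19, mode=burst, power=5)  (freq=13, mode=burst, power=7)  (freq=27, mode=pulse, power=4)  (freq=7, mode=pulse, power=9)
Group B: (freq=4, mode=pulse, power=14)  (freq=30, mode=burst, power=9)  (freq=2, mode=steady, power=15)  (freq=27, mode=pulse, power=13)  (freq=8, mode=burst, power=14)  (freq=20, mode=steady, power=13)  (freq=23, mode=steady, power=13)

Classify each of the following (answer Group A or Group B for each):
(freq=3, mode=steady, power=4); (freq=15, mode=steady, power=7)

Group A, Group A

One predicate separates the groups cleanly: power ≤ 9 AND freq ≤ 27.
(freq=3, mode=steady, power=4) → power = 4, freq = 3 → Group A.
(freq=15, mode=steady, power=7) → power = 7, freq = 15 → Group A.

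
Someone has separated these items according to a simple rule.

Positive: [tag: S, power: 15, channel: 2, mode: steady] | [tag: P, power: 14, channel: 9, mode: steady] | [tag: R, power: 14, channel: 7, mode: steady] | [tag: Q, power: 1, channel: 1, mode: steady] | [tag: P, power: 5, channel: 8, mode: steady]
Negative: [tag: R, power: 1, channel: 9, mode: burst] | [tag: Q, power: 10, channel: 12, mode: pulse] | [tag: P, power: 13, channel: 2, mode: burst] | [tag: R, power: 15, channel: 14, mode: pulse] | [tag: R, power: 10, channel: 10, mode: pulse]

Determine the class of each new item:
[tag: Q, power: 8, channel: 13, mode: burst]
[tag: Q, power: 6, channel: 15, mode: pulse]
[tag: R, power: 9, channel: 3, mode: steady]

Negative, Negative, Positive

'Positive' ⟺ mode is steady.
[tag: Q, power: 8, channel: 13, mode: burst]: mode is burst — doesn't match, so Negative.
[tag: Q, power: 6, channel: 15, mode: pulse]: mode is pulse — doesn't match, so Negative.
[tag: R, power: 9, channel: 3, mode: steady]: mode is steady — checks out, so Positive.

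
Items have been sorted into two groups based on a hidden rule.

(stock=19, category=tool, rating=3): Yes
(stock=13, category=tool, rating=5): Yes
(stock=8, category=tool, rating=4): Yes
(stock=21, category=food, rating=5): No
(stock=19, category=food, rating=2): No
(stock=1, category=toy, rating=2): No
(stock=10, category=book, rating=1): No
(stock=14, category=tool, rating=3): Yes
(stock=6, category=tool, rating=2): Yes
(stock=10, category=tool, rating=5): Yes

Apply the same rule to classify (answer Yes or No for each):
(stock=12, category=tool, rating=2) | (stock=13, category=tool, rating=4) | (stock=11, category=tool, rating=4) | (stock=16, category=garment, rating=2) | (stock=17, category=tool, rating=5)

Yes, Yes, Yes, No, Yes

Looking at the examples, the only property every 'Yes' case has and every 'No' case lacks is: category is tool.
Yes: (stock=12, category=tool, rating=2), since category is tool.
Yes: (stock=13, category=tool, rating=4), since category is tool.
Yes: (stock=11, category=tool, rating=4), since category is tool.
No: (stock=16, category=garment, rating=2), since category is garment.
Yes: (stock=17, category=tool, rating=5), since category is tool.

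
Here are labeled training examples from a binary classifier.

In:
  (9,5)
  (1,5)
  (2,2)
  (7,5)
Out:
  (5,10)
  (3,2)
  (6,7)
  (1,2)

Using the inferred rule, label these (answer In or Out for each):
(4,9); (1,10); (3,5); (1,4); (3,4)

Out, Out, In, Out, Out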